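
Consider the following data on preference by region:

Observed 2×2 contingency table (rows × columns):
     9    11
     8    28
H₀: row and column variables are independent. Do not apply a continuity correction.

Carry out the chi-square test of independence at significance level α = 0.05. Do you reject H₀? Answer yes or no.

Row totals [20, 36], col totals [17, 39], n=56
χ² = (9−6.07)²/6.07 + (11−13.93)²/13.93 + (8−10.93)²/10.93 + (28−25.07)²/25.07 = 3.1552
df = 1
p-value (upper-tail) = 0.07568
At α=0.05: p ≥ α → fail to reject H₀

reject H₀: no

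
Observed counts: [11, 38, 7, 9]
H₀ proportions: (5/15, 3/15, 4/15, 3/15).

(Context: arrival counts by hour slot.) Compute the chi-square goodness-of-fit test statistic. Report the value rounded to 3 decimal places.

test statistic = 60.719

n = 65; E_i = n·p_i = [21.67, 13.00, 17.33, 13.00]
χ² = (11−21.67)²/21.67 + (38−13.00)²/13.00 + (7−17.33)²/17.33 + (9−13.00)²/13.00 = 60.7192
df = 3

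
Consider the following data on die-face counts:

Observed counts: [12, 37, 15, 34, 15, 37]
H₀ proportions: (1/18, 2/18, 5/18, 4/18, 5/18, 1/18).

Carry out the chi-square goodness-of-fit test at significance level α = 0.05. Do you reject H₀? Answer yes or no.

reject H₀: yes

n = 150; E_i = n·p_i = [8.33, 16.67, 41.67, 33.33, 41.67, 8.33]
χ² = (12−8.33)²/8.33 + (37−16.67)²/16.67 + (15−41.67)²/41.67 + (34−33.33)²/33.33 + (15−41.67)²/41.67 + (37−8.33)²/8.33 = 159.1800
df = 5
p-value (upper-tail) = 0.00000
At α=0.05: p < α → reject H₀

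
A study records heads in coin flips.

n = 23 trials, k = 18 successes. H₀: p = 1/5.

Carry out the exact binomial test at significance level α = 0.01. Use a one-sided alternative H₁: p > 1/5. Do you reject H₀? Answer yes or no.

reject H₀: yes

Exact binomial: n=23, k=18, p₀=1/5=0.2000
P(X≥18) from Σ C(n,i)·p₀^i·(1−p₀)^(n−i)
p-value (one-sided, H₁ greater) = 0.00000
At α=0.01: p < α → reject H₀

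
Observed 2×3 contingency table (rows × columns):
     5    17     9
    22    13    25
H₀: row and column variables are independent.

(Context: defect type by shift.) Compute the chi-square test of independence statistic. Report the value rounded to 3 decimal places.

test statistic = 10.601

Row totals [31, 60], col totals [27, 30, 34], n=91
χ² = (5−9.20)²/9.20 + (17−10.22)²/10.22 + (9−11.58)²/11.58 + (22−17.80)²/17.80 + (13−19.78)²/19.78 + (25−22.42)²/22.42 = 10.6013
df = 2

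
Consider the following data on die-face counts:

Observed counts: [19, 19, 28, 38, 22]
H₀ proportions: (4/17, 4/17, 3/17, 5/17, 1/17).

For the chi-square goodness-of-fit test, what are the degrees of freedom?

degrees of freedom = 4

df = k − 1 = 5 − 1 = 4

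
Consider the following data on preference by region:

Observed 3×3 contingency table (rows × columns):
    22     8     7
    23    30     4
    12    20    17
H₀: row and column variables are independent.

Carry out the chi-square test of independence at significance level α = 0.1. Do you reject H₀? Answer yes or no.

Row totals [37, 57, 49], col totals [57, 58, 28], n=143
χ² = (22−14.75)²/14.75 + (8−15.01)²/15.01 + (7−7.24)²/7.24 + (23−22.72)²/22.72 + (30−23.12)²/23.12 + (4−11.16)²/11.16 + (12−19.53)²/19.53 + (20−19.87)²/19.87 + (17−9.59)²/9.59 = 22.1127
df = 4
p-value (upper-tail) = 0.00019
At α=0.1: p < α → reject H₀

reject H₀: yes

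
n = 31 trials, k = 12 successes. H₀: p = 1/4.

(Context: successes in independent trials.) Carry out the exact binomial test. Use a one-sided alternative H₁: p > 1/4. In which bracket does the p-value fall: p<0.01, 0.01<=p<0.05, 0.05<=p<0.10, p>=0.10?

Exact binomial: n=31, k=12, p₀=1/4=0.2500
P(X≥12) from Σ C(n,i)·p₀^i·(1−p₀)^(n−i)
p-value (one-sided, H₁ greater) = 0.06443
→ bracket: 0.05<=p<0.10

p-value bracket: 0.05<=p<0.10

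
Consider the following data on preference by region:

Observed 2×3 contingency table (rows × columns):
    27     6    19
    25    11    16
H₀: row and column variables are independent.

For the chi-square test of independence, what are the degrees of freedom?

degrees of freedom = 2

df = (r−1)(c−1) = (2−1)·(3−1) = 2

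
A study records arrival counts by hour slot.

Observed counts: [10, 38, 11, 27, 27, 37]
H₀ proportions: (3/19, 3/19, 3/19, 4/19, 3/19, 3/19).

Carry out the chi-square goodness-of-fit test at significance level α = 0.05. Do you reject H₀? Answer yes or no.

reject H₀: yes

n = 150; E_i = n·p_i = [23.68, 23.68, 23.68, 31.58, 23.68, 23.68]
χ² = (10−23.68)²/23.68 + (38−23.68)²/23.68 + (11−23.68)²/23.68 + (27−31.58)²/31.58 + (27−23.68)²/23.68 + (37−23.68)²/23.68 = 31.9672
df = 5
p-value (upper-tail) = 0.00001
At α=0.05: p < α → reject H₀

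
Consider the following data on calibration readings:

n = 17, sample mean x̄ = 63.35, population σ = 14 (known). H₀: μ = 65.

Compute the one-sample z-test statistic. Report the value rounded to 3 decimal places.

SE = σ/√n = 14/√17 = 3.3955
z = (x̄−μ₀)/SE = (63.35−65)/3.3955 = -0.4859

test statistic = -0.486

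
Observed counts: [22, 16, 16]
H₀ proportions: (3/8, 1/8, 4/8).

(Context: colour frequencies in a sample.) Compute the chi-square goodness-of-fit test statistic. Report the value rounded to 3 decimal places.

n = 54; E_i = n·p_i = [20.25, 6.75, 27.00]
χ² = (22−20.25)²/20.25 + (16−6.75)²/6.75 + (16−27.00)²/27.00 = 17.3086
df = 2

test statistic = 17.309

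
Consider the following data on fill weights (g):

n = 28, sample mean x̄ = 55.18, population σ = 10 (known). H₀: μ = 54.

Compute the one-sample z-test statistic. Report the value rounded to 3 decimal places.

SE = σ/√n = 10/√28 = 1.8898
z = (x̄−μ₀)/SE = (55.18−54)/1.8898 = 0.6244

test statistic = 0.624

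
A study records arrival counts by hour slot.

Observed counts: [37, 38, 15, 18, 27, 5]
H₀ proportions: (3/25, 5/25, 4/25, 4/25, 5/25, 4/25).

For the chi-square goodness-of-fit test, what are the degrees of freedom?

df = k − 1 = 6 − 1 = 5

degrees of freedom = 5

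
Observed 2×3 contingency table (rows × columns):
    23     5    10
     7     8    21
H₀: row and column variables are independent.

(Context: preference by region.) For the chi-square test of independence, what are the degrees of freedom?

df = (r−1)(c−1) = (2−1)·(3−1) = 2

degrees of freedom = 2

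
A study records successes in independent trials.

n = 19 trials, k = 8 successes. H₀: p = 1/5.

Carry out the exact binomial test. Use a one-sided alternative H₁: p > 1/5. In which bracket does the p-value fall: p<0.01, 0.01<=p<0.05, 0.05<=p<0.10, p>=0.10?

p-value bracket: 0.01<=p<0.05

Exact binomial: n=19, k=8, p₀=1/5=0.2000
P(X≥8) from Σ C(n,i)·p₀^i·(1−p₀)^(n−i)
p-value (one-sided, H₁ greater) = 0.02328
→ bracket: 0.01<=p<0.05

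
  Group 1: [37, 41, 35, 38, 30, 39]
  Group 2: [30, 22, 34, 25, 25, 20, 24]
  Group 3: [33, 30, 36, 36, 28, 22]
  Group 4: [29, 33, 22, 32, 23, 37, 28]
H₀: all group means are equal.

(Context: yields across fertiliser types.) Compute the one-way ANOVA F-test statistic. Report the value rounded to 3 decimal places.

Group means [36.67, 25.71, 30.83, 29.14], grand mean 30.346
SSB = Σnᵢ(x̄ᵢ−x̄)² = 401.432; SSW = ΣΣ(x−x̄ᵢ)² = 530.452
MSB = 401.432/3 = 133.8107; MSW = 530.452/22 = 24.1115
F = MSB/MSW = 5.5497
df = (3, 22)

test statistic = 5.550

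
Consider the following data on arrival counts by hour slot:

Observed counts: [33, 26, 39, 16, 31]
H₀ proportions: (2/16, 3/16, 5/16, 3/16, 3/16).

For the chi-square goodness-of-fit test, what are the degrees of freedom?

degrees of freedom = 4

df = k − 1 = 5 − 1 = 4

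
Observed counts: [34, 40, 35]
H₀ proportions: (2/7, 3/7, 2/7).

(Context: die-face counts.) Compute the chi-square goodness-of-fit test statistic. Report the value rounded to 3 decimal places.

n = 109; E_i = n·p_i = [31.14, 46.71, 31.14]
χ² = (34−31.14)²/31.14 + (40−46.71)²/46.71 + (35−31.14)²/31.14 = 1.7049
df = 2

test statistic = 1.705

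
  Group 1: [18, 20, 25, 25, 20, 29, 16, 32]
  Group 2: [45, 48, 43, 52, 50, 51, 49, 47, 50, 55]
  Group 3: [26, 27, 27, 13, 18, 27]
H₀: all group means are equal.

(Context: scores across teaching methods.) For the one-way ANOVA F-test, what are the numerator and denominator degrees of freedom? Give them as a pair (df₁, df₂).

k = 3 groups, N = 24 total
df = (k−1, N−k) = (3−1, 24−3) = (2, 21)

degrees of freedom = [2, 21]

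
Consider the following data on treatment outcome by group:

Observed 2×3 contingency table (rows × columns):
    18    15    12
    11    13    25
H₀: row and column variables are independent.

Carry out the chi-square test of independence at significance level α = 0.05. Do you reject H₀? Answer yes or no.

Row totals [45, 49], col totals [29, 28, 37], n=94
χ² = (18−13.88)²/13.88 + (15−13.40)²/13.40 + (12−17.71)²/17.71 + (11−15.12)²/15.12 + (13−14.60)²/14.60 + (25−19.29)²/19.29 = 6.2412
df = 2
p-value (upper-tail) = 0.04413
At α=0.05: p < α → reject H₀

reject H₀: yes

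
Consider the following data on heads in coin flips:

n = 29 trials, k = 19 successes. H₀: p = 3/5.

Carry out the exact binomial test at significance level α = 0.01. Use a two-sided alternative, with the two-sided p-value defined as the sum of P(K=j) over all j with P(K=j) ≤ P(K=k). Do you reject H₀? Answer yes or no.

reject H₀: no

Exact binomial: n=29, k=19, p₀=3/5=0.6000
P(X=j) = C(n,j)·p₀^j·(1−p₀)^(n−j); p = Σ P(X=j) over j with P(X=j) ≤ P(X=19)
p-value (two-sided) = 0.57677
At α=0.01: p ≥ α → fail to reject H₀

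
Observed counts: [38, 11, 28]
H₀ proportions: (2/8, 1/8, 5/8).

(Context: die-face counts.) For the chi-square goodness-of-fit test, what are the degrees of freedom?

degrees of freedom = 2

df = k − 1 = 3 − 1 = 2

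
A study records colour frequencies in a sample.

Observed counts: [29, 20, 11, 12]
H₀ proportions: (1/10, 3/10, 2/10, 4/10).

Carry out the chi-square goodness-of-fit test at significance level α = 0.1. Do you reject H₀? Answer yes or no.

reject H₀: yes

n = 72; E_i = n·p_i = [7.20, 21.60, 14.40, 28.80]
χ² = (29−7.20)²/7.20 + (20−21.60)²/21.60 + (11−14.40)²/14.40 + (12−28.80)²/28.80 = 76.7269
df = 3
p-value (upper-tail) = 0.00000
At α=0.1: p < α → reject H₀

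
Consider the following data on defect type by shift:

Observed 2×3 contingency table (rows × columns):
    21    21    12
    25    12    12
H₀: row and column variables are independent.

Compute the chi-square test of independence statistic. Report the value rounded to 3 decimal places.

test statistic = 2.566

Row totals [54, 49], col totals [46, 33, 24], n=103
χ² = (21−24.12)²/24.12 + (21−17.30)²/17.30 + (12−12.58)²/12.58 + (25−21.88)²/21.88 + (12−15.70)²/15.70 + (12−11.42)²/11.42 = 2.5657
df = 2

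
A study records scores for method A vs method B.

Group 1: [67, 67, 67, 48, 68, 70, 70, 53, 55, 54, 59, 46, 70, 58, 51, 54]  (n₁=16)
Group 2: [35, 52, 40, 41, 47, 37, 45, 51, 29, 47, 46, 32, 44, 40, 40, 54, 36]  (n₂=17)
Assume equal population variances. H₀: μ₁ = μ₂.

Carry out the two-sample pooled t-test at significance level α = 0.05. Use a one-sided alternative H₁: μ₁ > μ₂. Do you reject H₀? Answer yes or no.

reject H₀: yes

x̄₁=59.812, s₁=8.495, n₁=16
x̄₂=42.118, s₂=7.052, n₂=17
s_p² = [15·8.495² + 16·7.052²]/31 = 60.5872
SE = √(s_p²·(1/16+1/17)) = 2.7112
t = (59.812−42.118)/2.7112 = 6.5266
df = 31
p-value (one-sided, H₁ greater) = 0.00000
At α=0.05: p < α → reject H₀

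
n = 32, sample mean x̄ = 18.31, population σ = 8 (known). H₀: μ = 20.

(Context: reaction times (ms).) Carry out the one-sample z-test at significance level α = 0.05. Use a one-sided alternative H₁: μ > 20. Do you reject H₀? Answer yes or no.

SE = σ/√n = 8/√32 = 1.4142
z = (x̄−μ₀)/SE = (18.31−20)/1.4142 = -1.1950
p-value (one-sided, H₁ greater) = 0.88396
At α=0.05: p ≥ α → fail to reject H₀

reject H₀: no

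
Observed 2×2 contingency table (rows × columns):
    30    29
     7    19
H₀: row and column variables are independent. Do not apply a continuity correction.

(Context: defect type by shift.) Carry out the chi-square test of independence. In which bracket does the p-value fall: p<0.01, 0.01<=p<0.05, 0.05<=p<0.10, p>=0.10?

Row totals [59, 26], col totals [37, 48], n=85
χ² = (30−25.68)²/25.68 + (29−33.32)²/33.32 + (7−11.32)²/11.32 + (19−14.68)²/14.68 = 4.2023
df = 1
p-value (upper-tail) = 0.04037
→ bracket: 0.01<=p<0.05

p-value bracket: 0.01<=p<0.05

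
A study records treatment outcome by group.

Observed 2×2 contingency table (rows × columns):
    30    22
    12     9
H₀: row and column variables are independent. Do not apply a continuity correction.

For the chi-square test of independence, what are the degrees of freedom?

df = (r−1)(c−1) = (2−1)·(2−1) = 1

degrees of freedom = 1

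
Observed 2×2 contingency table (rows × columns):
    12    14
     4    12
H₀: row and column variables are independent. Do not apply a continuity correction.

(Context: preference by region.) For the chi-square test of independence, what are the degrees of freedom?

df = (r−1)(c−1) = (2−1)·(2−1) = 1

degrees of freedom = 1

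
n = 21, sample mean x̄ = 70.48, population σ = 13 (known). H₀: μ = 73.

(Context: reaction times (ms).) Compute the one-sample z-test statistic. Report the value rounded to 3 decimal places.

test statistic = -0.888

SE = σ/√n = 13/√21 = 2.8368
z = (x̄−μ₀)/SE = (70.48−73)/2.8368 = -0.8883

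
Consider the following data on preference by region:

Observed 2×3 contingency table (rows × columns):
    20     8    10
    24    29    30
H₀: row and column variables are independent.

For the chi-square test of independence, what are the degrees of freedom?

degrees of freedom = 2

df = (r−1)(c−1) = (2−1)·(3−1) = 2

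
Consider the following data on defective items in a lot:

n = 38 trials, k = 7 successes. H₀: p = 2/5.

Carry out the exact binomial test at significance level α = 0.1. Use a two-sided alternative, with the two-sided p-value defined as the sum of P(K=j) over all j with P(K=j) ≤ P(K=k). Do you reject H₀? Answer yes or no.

Exact binomial: n=38, k=7, p₀=2/5=0.4000
P(X=j) = C(n,j)·p₀^j·(1−p₀)^(n−j); p = Σ P(X=j) over j with P(X=j) ≤ P(X=7)
p-value (two-sided) = 0.00725
At α=0.1: p < α → reject H₀

reject H₀: yes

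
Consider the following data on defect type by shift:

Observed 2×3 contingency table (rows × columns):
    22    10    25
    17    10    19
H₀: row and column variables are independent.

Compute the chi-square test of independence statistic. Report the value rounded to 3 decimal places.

test statistic = 0.288

Row totals [57, 46], col totals [39, 20, 44], n=103
χ² = (22−21.58)²/21.58 + (10−11.07)²/11.07 + (25−24.35)²/24.35 + (17−17.42)²/17.42 + (10−8.93)²/8.93 + (19−19.65)²/19.65 = 0.2877
df = 2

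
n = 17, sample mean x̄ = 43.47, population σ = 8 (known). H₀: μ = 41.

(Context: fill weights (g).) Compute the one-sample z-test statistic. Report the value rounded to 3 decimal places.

SE = σ/√n = 8/√17 = 1.9403
z = (x̄−μ₀)/SE = (43.47−41)/1.9403 = 1.2730

test statistic = 1.273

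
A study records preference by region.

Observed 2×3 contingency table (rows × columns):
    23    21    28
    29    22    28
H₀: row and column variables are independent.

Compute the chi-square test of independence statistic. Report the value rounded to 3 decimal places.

Row totals [72, 79], col totals [52, 43, 56], n=151
χ² = (23−24.79)²/24.79 + (21−20.50)²/20.50 + (28−26.70)²/26.70 + (29−27.21)²/27.21 + (22−22.50)²/22.50 + (28−29.30)²/29.30 = 0.3919
df = 2

test statistic = 0.392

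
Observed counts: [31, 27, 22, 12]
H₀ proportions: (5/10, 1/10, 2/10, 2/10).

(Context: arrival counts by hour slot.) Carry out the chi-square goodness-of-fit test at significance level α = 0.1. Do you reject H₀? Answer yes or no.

n = 92; E_i = n·p_i = [46.00, 9.20, 18.40, 18.40]
χ² = (31−46.00)²/46.00 + (27−9.20)²/9.20 + (22−18.40)²/18.40 + (12−18.40)²/18.40 = 42.2609
df = 3
p-value (upper-tail) = 0.00000
At α=0.1: p < α → reject H₀

reject H₀: yes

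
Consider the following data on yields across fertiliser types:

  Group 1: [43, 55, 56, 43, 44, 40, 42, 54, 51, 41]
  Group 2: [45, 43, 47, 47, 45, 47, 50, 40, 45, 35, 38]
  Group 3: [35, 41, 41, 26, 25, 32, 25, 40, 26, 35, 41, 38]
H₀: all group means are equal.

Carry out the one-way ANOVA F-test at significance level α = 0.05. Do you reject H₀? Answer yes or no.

reject H₀: yes

Group means [46.90, 43.82, 33.75], grand mean 41.091
SSB = Σnᵢ(x̄ᵢ−x̄)² = 1065.941; SSW = ΣΣ(x−x̄ᵢ)² = 1054.786
MSB = 1065.941/2 = 532.9705; MSW = 1054.786/30 = 35.1595
F = MSB/MSW = 15.1586
df = (2, 30)
p-value (upper-tail) = 0.00003
At α=0.05: p < α → reject H₀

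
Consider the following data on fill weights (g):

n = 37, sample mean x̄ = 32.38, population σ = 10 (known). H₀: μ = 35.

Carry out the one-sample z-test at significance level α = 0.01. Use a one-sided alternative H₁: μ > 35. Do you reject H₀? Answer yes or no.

SE = σ/√n = 10/√37 = 1.6440
z = (x̄−μ₀)/SE = (32.38−35)/1.6440 = -1.5937
p-value (one-sided, H₁ greater) = 0.94450
At α=0.01: p ≥ α → fail to reject H₀

reject H₀: no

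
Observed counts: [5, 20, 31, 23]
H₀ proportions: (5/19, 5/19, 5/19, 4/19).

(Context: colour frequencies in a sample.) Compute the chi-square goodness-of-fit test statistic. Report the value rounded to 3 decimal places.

n = 79; E_i = n·p_i = [20.79, 20.79, 20.79, 16.63]
χ² = (5−20.79)²/20.79 + (20−20.79)²/20.79 + (31−20.79)²/20.79 + (23−16.63)²/16.63 = 19.4753
df = 3

test statistic = 19.475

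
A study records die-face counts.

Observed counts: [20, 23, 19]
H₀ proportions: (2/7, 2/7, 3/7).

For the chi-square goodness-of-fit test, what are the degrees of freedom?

degrees of freedom = 2

df = k − 1 = 3 − 1 = 2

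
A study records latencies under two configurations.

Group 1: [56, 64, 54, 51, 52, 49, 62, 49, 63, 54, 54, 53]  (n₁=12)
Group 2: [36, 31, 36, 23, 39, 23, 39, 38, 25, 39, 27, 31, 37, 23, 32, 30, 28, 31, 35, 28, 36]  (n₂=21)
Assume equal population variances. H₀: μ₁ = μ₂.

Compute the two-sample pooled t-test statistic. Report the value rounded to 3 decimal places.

test statistic = 11.838

x̄₁=55.083, s₁=5.213, n₁=12
x̄₂=31.762, s₂=5.567, n₂=21
s_p² = [11·5.213² + 20·5.567²]/31 = 29.6363
SE = √(s_p²·(1/12+1/21)) = 1.9700
t = (55.083−31.762)/1.9700 = 11.8382
df = 31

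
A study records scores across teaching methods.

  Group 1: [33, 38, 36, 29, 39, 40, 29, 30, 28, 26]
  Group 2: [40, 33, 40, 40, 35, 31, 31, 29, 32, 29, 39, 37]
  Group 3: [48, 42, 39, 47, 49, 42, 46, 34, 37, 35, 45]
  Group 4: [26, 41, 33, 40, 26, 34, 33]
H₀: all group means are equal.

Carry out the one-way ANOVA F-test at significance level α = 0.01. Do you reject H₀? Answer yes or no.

reject H₀: yes

Group means [32.80, 34.67, 42.18, 33.29], grand mean 36.025
SSB = Σnᵢ(x̄ᵢ−x̄)² = 595.643; SSW = ΣΣ(x−x̄ᵢ)² = 937.332
MSB = 595.643/3 = 198.5478; MSW = 937.332/36 = 26.0370
F = MSB/MSW = 7.6256
df = (3, 36)
p-value (upper-tail) = 0.00045
At α=0.01: p < α → reject H₀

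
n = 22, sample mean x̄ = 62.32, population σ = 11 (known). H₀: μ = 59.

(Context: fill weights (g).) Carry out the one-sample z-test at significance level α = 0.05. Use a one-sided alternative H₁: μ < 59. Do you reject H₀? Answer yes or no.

reject H₀: no

SE = σ/√n = 11/√22 = 2.3452
z = (x̄−μ₀)/SE = (62.32−59)/2.3452 = 1.4157
p-value (one-sided, H₁ less) = 0.92156
At α=0.05: p ≥ α → fail to reject H₀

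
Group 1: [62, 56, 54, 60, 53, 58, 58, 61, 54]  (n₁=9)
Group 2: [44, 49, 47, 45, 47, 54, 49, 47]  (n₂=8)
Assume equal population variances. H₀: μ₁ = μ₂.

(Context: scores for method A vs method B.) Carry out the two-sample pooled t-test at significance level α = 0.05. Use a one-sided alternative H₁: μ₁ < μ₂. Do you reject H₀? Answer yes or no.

x̄₁=57.333, s₁=3.279, n₁=9
x̄₂=47.750, s₂=3.059, n₂=8
s_p² = [8·3.279² + 7·3.059²]/15 = 10.1000
SE = √(s_p²·(1/9+1/8)) = 1.5443
t = (57.333−47.750)/1.5443 = 6.2058
df = 15
p-value (one-sided, H₁ less) = 0.99999
At α=0.05: p ≥ α → fail to reject H₀

reject H₀: no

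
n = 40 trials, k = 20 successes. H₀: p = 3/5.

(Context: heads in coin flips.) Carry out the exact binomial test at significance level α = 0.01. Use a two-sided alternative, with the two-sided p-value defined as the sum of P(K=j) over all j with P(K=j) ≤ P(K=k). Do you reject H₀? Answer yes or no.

Exact binomial: n=40, k=20, p₀=3/5=0.6000
P(X=j) = C(n,j)·p₀^j·(1−p₀)^(n−j); p = Σ P(X=j) over j with P(X=j) ≤ P(X=20)
p-value (two-sided) = 0.20072
At α=0.01: p ≥ α → fail to reject H₀

reject H₀: no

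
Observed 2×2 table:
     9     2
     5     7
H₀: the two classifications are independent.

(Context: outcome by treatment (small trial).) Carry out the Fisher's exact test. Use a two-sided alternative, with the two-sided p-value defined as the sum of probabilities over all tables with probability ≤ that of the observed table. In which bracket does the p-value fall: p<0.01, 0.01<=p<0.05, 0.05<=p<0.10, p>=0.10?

p-value bracket: 0.05<=p<0.10

Margins: r₁=11, r₂=12, c₁=14, c₂=9, n=23
p_obs = C(11,9)·C(12,5)/C(23,14); sum pmf over tables with pmf ≤ p_obs
p-value (two-sided) = 0.08938
→ bracket: 0.05<=p<0.10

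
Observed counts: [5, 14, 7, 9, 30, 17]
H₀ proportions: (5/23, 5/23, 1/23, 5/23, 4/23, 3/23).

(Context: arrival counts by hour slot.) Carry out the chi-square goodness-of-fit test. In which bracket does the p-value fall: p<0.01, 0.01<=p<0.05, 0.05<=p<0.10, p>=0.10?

n = 82; E_i = n·p_i = [17.83, 17.83, 3.57, 17.83, 14.26, 10.70]
χ² = (5−17.83)²/17.83 + (14−17.83)²/17.83 + (7−3.57)²/3.57 + (9−17.83)²/17.83 + (30−14.26)²/14.26 + (17−10.70)²/10.70 = 38.8154
df = 5
p-value (upper-tail) = 0.00000
→ bracket: p<0.01

p-value bracket: p<0.01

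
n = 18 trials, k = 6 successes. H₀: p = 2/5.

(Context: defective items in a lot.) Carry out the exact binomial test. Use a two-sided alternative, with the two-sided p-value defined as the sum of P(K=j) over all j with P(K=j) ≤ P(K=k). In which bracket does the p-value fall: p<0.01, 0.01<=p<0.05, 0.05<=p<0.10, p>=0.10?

p-value bracket: p>=0.10

Exact binomial: n=18, k=6, p₀=2/5=0.4000
P(X=j) = C(n,j)·p₀^j·(1−p₀)^(n−j); p = Σ P(X=j) over j with P(X=j) ≤ P(X=6)
p-value (two-sided) = 0.63744
→ bracket: p>=0.10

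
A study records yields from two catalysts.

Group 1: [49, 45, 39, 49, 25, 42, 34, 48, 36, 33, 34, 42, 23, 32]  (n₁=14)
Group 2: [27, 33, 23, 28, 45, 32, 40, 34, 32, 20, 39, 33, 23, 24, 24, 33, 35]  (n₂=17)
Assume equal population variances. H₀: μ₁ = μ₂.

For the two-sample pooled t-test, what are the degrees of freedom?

df = n₁ + n₂ − 2 = 14 + 17 − 2 = 29

degrees of freedom = 29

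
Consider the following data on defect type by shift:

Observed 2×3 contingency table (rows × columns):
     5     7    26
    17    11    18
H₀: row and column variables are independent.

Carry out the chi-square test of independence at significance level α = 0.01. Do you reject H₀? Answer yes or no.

reject H₀: no

Row totals [38, 46], col totals [22, 18, 44], n=84
χ² = (5−9.95)²/9.95 + (7−8.14)²/8.14 + (26−19.90)²/19.90 + (17−12.05)²/12.05 + (11−9.86)²/9.86 + (18−24.10)²/24.10 = 8.2014
df = 2
p-value (upper-tail) = 0.01656
At α=0.01: p ≥ α → fail to reject H₀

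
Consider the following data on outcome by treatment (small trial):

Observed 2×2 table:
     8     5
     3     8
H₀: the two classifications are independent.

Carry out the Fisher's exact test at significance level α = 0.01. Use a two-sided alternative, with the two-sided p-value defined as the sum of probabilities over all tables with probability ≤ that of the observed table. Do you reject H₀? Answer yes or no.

reject H₀: no

Margins: r₁=13, r₂=11, c₁=11, c₂=13, n=24
p_obs = C(13,8)·C(11,3)/C(24,11); sum pmf over tables with pmf ≤ p_obs
p-value (two-sided) = 0.12280
At α=0.01: p ≥ α → fail to reject H₀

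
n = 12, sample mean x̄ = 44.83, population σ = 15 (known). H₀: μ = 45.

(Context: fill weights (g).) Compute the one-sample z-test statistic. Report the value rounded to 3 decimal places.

test statistic = -0.039

SE = σ/√n = 15/√12 = 4.3301
z = (x̄−μ₀)/SE = (44.83−45)/4.3301 = -0.0393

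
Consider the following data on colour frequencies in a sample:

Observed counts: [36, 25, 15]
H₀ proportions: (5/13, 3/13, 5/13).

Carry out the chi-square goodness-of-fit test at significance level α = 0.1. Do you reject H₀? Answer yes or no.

reject H₀: yes

n = 76; E_i = n·p_i = [29.23, 17.54, 29.23]
χ² = (36−29.23)²/29.23 + (25−17.54)²/17.54 + (15−29.23)²/29.23 = 11.6702
df = 2
p-value (upper-tail) = 0.00292
At α=0.1: p < α → reject H₀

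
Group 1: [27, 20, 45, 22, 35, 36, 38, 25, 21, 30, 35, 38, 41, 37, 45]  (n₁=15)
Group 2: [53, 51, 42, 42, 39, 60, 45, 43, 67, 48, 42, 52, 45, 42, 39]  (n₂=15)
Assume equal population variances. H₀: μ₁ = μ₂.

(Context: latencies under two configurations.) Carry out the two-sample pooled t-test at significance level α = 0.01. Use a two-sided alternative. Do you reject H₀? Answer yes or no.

reject H₀: yes

x̄₁=33.000, s₁=8.358, n₁=15
x̄₂=47.333, s₂=8.006, n₂=15
s_p² = [14·8.358² + 14·8.006²]/28 = 66.9762
SE = √(s_p²·(1/15+1/15)) = 2.9883
t = (33.000−47.333)/2.9883 = -4.7964
df = 28
p-value (two-sided) = 0.00005
At α=0.01: p < α → reject H₀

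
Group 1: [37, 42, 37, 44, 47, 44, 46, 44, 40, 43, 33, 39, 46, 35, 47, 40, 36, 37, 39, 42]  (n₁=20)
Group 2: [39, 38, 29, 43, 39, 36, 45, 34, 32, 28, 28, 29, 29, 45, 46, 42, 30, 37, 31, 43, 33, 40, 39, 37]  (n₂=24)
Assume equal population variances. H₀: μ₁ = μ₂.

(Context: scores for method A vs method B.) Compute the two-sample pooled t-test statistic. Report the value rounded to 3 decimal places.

x̄₁=40.900, s₁=4.217, n₁=20
x̄₂=36.333, s₂=5.925, n₂=24
s_p² = [19·4.217² + 23·5.925²]/42 = 27.2651
SE = √(s_p²·(1/20+1/24)) = 1.5809
t = (40.900−36.333)/1.5809 = 2.8886
df = 42

test statistic = 2.889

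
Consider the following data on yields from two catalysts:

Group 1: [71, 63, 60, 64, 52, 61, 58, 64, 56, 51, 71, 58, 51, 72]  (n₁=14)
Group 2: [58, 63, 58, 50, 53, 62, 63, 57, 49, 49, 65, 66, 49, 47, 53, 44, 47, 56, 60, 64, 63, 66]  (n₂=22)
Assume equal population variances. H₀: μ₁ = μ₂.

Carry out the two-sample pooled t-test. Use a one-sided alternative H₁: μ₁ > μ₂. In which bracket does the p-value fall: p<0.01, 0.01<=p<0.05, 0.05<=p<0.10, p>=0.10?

p-value bracket: 0.01<=p<0.05

x̄₁=60.857, s₁=7.167, n₁=14
x̄₂=56.455, s₂=7.089, n₂=22
s_p² = [13·7.167² + 21·7.089²]/34 = 50.6814
SE = √(s_p²·(1/14+1/22)) = 2.4339
t = (60.857−56.455)/2.4339 = 1.8089
df = 34
p-value (one-sided, H₁ greater) = 0.03966
→ bracket: 0.01<=p<0.05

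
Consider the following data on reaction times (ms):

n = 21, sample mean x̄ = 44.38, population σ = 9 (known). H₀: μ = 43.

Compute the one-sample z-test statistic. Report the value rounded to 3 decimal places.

SE = σ/√n = 9/√21 = 1.9640
z = (x̄−μ₀)/SE = (44.38−43)/1.9640 = 0.7027

test statistic = 0.703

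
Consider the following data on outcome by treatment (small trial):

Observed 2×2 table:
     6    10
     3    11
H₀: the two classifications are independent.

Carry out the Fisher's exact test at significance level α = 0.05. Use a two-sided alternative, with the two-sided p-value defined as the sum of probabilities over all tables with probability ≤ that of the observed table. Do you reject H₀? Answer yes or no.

reject H₀: no

Margins: r₁=16, r₂=14, c₁=9, c₂=21, n=30
p_obs = C(16,6)·C(14,3)/C(30,9); sum pmf over tables with pmf ≤ p_obs
p-value (two-sided) = 0.43972
At α=0.05: p ≥ α → fail to reject H₀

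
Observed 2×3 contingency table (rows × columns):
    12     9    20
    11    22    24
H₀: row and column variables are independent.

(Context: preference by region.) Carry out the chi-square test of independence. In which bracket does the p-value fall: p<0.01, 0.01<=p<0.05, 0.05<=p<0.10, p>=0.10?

p-value bracket: p>=0.10

Row totals [41, 57], col totals [23, 31, 44], n=98
χ² = (12−9.62)²/9.62 + (9−12.97)²/12.97 + (20−18.41)²/18.41 + (11−13.38)²/13.38 + (22−18.03)²/18.03 + (24−25.59)²/25.59 = 3.3354
df = 2
p-value (upper-tail) = 0.18868
→ bracket: p>=0.10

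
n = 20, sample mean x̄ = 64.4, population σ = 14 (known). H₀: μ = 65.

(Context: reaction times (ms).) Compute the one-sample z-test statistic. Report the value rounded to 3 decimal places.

test statistic = -0.192

SE = σ/√n = 14/√20 = 3.1305
z = (x̄−μ₀)/SE = (64.4−65)/3.1305 = -0.1917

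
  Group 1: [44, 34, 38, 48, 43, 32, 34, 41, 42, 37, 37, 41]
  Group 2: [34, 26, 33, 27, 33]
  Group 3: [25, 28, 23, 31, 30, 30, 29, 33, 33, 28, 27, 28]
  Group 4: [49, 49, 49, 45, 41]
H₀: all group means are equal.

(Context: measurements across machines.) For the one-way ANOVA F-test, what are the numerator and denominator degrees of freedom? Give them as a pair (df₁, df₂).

degrees of freedom = [3, 30]

k = 4 groups, N = 34 total
df = (k−1, N−k) = (4−1, 34−4) = (3, 30)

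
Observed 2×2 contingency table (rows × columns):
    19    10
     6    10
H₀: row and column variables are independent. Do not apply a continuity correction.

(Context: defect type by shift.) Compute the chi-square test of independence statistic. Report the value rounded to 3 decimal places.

test statistic = 3.278

Row totals [29, 16], col totals [25, 20], n=45
χ² = (19−16.11)²/16.11 + (10−12.89)²/12.89 + (6−8.89)²/8.89 + (10−7.11)²/7.11 = 3.2780
df = 1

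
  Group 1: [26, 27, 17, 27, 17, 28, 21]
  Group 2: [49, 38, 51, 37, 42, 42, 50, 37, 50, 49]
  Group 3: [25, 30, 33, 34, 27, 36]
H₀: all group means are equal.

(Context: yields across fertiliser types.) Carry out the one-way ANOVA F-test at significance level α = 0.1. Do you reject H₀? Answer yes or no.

reject H₀: yes

Group means [23.29, 44.50, 30.83], grand mean 34.478
SSB = Σnᵢ(x̄ᵢ−x̄)² = 1960.977; SSW = ΣΣ(x−x̄ᵢ)² = 542.762
MSB = 1960.977/2 = 980.4886; MSW = 542.762/20 = 27.1381
F = MSB/MSW = 36.1296
df = (2, 20)
p-value (upper-tail) = 0.00000
At α=0.1: p < α → reject H₀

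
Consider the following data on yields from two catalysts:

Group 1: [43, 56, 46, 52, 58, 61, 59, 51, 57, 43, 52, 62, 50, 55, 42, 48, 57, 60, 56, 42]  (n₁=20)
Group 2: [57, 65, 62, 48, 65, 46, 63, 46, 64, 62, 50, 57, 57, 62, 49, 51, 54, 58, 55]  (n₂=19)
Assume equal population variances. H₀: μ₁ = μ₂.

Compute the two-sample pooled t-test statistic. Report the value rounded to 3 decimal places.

test statistic = -1.835

x̄₁=52.500, s₁=6.629, n₁=20
x̄₂=56.368, s₂=6.525, n₂=19
s_p² = [19·6.629² + 18·6.525²]/37 = 43.2817
SE = √(s_p²·(1/20+1/19)) = 2.1076
t = (52.500−56.368)/2.1076 = -1.8354
df = 37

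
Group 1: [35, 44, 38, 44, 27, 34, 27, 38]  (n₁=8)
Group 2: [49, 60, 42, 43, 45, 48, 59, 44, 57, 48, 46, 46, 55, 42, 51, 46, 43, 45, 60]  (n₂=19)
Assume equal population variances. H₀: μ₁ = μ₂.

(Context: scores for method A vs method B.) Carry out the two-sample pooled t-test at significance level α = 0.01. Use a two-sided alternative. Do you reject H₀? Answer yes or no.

x̄₁=35.875, s₁=6.578, n₁=8
x̄₂=48.895, s₂=6.244, n₂=19
s_p² = [7·6.578² + 18·6.244²]/25 = 40.1866
SE = √(s_p²·(1/8+1/19)) = 2.6718
t = (35.875−48.895)/2.6718 = -4.8731
df = 25
p-value (two-sided) = 0.00005
At α=0.01: p < α → reject H₀

reject H₀: yes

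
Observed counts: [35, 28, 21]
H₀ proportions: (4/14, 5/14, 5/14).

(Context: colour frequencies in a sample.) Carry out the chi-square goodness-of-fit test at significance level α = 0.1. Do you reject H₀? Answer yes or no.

n = 84; E_i = n·p_i = [24.00, 30.00, 30.00]
χ² = (35−24.00)²/24.00 + (28−30.00)²/30.00 + (21−30.00)²/30.00 = 7.8750
df = 2
p-value (upper-tail) = 0.01950
At α=0.1: p < α → reject H₀

reject H₀: yes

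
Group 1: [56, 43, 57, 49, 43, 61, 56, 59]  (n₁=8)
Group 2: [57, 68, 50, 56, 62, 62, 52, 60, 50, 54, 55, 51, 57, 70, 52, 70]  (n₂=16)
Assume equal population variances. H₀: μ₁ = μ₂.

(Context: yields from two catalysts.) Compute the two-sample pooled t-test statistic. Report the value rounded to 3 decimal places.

x̄₁=53.000, s₁=7.071, n₁=8
x̄₂=57.875, s₂=6.850, n₂=16
s_p² = [7·7.071² + 15·6.850²]/22 = 47.8977
SE = √(s_p²·(1/8+1/16)) = 2.9968
t = (53.000−57.875)/2.9968 = -1.6267
df = 22

test statistic = -1.627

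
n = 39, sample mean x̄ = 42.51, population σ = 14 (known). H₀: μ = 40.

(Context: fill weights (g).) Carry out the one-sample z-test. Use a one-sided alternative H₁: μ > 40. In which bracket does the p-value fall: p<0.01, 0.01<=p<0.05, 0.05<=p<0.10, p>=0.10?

SE = σ/√n = 14/√39 = 2.2418
z = (x̄−μ₀)/SE = (42.51−40)/2.2418 = 1.1196
p-value (one-sided, H₁ greater) = 0.13143
→ bracket: p>=0.10

p-value bracket: p>=0.10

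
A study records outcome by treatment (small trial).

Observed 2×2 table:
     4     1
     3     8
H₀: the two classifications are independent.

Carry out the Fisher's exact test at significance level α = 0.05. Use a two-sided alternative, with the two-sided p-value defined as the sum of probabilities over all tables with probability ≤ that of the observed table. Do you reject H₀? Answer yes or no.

Margins: r₁=5, r₂=11, c₁=7, c₂=9, n=16
p_obs = C(5,4)·C(11,3)/C(16,7); sum pmf over tables with pmf ≤ p_obs
p-value (two-sided) = 0.10577
At α=0.05: p ≥ α → fail to reject H₀

reject H₀: no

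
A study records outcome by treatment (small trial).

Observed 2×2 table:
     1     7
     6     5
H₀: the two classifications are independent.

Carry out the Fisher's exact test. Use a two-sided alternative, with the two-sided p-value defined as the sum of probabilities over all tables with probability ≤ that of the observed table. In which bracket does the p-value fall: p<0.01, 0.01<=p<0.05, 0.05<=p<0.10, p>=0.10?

Margins: r₁=8, r₂=11, c₁=7, c₂=12, n=19
p_obs = C(8,1)·C(11,6)/C(19,7); sum pmf over tables with pmf ≤ p_obs
p-value (two-sided) = 0.14730
→ bracket: p>=0.10

p-value bracket: p>=0.10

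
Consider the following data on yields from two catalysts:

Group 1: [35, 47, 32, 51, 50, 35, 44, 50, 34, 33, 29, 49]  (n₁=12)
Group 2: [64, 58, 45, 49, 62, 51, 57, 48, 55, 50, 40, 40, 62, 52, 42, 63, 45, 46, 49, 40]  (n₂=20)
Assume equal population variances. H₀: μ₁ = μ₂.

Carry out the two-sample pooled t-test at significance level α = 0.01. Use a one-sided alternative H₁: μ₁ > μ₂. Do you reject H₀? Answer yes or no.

reject H₀: no

x̄₁=40.750, s₁=8.422, n₁=12
x̄₂=50.900, s₂=7.999, n₂=20
s_p² = [11·8.422² + 19·7.999²]/30 = 66.5350
SE = √(s_p²·(1/12+1/20)) = 2.9785
t = (40.750−50.900)/2.9785 = -3.4078
df = 30
p-value (one-sided, H₁ greater) = 0.99906
At α=0.01: p ≥ α → fail to reject H₀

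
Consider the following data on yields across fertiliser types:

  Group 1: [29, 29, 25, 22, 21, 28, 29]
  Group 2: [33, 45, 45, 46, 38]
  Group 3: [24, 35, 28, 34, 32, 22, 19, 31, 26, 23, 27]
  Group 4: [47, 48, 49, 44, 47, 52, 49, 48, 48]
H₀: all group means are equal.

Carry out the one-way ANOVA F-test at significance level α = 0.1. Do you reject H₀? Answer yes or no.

Group means [26.14, 41.40, 27.36, 48.00], grand mean 35.094
SSB = Σnᵢ(x̄ᵢ−x̄)² = 2916.116; SSW = ΣΣ(x−x̄ᵢ)² = 506.603
MSB = 2916.116/3 = 972.0387; MSW = 506.603/28 = 18.0929
F = MSB/MSW = 53.7247
df = (3, 28)
p-value (upper-tail) = 0.00000
At α=0.1: p < α → reject H₀

reject H₀: yes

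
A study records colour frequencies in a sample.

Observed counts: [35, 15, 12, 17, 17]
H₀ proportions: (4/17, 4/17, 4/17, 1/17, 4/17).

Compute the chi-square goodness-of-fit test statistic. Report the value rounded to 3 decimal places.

n = 96; E_i = n·p_i = [22.59, 22.59, 22.59, 5.65, 22.59]
χ² = (35−22.59)²/22.59 + (15−22.59)²/22.59 + (12−22.59)²/22.59 + (17−5.65)²/5.65 + (17−22.59)²/22.59 = 38.5391
df = 4

test statistic = 38.539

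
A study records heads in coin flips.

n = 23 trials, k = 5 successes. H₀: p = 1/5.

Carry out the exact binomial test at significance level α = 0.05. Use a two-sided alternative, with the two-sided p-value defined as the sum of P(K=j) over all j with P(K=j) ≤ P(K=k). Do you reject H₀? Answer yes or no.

Exact binomial: n=23, k=5, p₀=1/5=0.2000
P(X=j) = C(n,j)·p₀^j·(1−p₀)^(n−j); p = Σ P(X=j) over j with P(X=j) ≤ P(X=5)
p-value (two-sided) = 0.79582
At α=0.05: p ≥ α → fail to reject H₀

reject H₀: no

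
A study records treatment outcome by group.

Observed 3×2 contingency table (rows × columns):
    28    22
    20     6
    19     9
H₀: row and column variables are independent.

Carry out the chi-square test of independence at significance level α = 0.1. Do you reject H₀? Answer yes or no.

reject H₀: no

Row totals [50, 26, 28], col totals [67, 37], n=104
χ² = (28−32.21)²/32.21 + (22−17.79)²/17.79 + (20−16.75)²/16.75 + (6−9.25)²/9.25 + (19−18.04)²/18.04 + (9−9.96)²/9.96 = 3.4643
df = 2
p-value (upper-tail) = 0.17690
At α=0.1: p ≥ α → fail to reject H₀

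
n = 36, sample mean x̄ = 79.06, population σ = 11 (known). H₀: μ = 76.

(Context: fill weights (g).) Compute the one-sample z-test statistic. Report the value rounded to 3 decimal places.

SE = σ/√n = 11/√36 = 1.8333
z = (x̄−μ₀)/SE = (79.06−76)/1.8333 = 1.6691

test statistic = 1.669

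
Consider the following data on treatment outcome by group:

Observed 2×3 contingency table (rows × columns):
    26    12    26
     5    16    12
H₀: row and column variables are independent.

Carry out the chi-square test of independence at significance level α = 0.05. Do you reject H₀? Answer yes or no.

reject H₀: yes

Row totals [64, 33], col totals [31, 28, 38], n=97
χ² = (26−20.45)²/20.45 + (12−18.47)²/18.47 + (26−25.07)²/25.07 + (5−10.55)²/10.55 + (16−9.53)²/9.53 + (12−12.93)²/12.93 = 11.1909
df = 2
p-value (upper-tail) = 0.00371
At α=0.05: p < α → reject H₀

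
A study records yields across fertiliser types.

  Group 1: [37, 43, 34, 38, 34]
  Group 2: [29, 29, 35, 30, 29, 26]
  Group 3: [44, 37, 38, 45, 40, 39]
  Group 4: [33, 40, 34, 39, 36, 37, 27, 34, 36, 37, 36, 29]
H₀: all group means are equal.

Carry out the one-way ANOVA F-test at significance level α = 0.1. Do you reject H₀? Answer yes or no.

Group means [37.20, 29.67, 40.50, 34.83], grand mean 35.345
SSB = Σnᵢ(x̄ᵢ−x̄)² = 373.252; SSW = ΣΣ(x−x̄ᵢ)² = 309.300
MSB = 373.252/3 = 124.4172; MSW = 309.300/25 = 12.3720
F = MSB/MSW = 10.0564
df = (3, 25)
p-value (upper-tail) = 0.00016
At α=0.1: p < α → reject H₀

reject H₀: yes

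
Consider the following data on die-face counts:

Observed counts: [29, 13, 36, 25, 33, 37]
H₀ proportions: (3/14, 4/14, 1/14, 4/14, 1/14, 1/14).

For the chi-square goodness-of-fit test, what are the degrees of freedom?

degrees of freedom = 5

df = k − 1 = 6 − 1 = 5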